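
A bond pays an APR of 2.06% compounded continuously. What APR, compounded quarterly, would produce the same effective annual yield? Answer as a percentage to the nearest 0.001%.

2.065%

EAR under continuous compounding: e^0.0206 − 1 = 0.020814.
Solve (1 + r/4)^4 = 1.020814: r/4 = 1.020814^(1/4) − 1 = 0.005163, so r = 0.020653 = 2.065%.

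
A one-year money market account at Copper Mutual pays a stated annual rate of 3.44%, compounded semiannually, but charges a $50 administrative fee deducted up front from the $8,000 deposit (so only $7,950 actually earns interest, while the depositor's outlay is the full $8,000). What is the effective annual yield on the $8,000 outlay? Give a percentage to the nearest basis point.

2.82%

Value after one year: 7,950 × (1 + 0.0344/2)^2 = 7,950 × 1.034696 = $8,225.83.
Effective yield on the $8,000 outlay: 8,225.83 / 8,000 − 1 = 0.028229 = 2.82%.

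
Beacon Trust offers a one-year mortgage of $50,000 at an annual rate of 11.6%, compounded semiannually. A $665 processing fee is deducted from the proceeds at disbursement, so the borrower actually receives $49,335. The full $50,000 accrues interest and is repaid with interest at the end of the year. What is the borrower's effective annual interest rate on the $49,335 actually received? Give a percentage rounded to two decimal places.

13.45%

Amount owed after one year: 50,000 × (1 + 0.116/2)^2 = 50,000 × 1.119364 = $55,968.20.
Effective rate on net proceeds: 55,968.20 / 49,335 − 1 = 0.134452 = 13.45%.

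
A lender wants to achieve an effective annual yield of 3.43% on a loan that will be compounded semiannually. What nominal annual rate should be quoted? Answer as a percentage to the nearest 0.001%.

(1 + r/2)^2 − 1 = 0.0343, so 1 + r/2 = 1.0343^(1/2).
r/2 = 0.017005, so r = 0.034011 = 3.401%.

3.401%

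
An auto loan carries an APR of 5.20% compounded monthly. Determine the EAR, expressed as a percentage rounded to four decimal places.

5.3257%

EAR = (1 + 0.0520/12)^12 − 1.
= 1.053257 − 1 = 5.3257%.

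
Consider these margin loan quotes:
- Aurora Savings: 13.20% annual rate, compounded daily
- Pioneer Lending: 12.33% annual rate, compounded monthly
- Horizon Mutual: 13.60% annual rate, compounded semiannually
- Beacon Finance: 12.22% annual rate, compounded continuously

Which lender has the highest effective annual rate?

Aurora Savings: (1 + 0.1320/365)^365 − 1 = 14.108%
Pioneer Lending: (1 + 0.1233/12)^12 − 1 = 13.051%
Horizon Mutual: (1 + 0.1360/2)^2 − 1 = 14.062%
Beacon Finance: e^0.1222 − 1 = 12.998%
The highest effective annual rate is Aurora Savings at 14.108%.

Aurora Savings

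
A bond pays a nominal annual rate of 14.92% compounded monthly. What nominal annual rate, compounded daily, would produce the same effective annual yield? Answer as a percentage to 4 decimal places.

14.8310%

EAR = (1 + 0.1492/12)^12 − 1 = 0.159838.
Solve (1 + r/365)^365 = 1.159838: r/365 = 1.159838^(1/365) − 1 = 0.000406, so r = 0.148310 = 14.8310%.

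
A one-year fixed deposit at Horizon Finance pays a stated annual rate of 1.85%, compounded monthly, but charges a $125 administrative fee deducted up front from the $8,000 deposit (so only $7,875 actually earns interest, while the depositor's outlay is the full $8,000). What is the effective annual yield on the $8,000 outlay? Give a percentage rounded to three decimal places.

Value after one year: 7,875 × (1 + 0.0185/12)^12 = 7,875 × 1.018658 = $8,021.93.
Effective yield on the $8,000 outlay: 8,021.93 / 8,000 − 1 = 0.002741 = 0.274%.

0.274%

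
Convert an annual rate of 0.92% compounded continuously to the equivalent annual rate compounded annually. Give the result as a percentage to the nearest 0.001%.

EAR under continuous compounding: e^0.0092 − 1 = 0.009242.
Compounded annually, the equivalent nominal rate is the EAR itself: 0.924%.

0.924%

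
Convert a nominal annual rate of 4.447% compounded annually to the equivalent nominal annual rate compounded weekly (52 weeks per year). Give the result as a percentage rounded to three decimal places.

4.353%

Compounded annually, EAR = nominal = 0.044470.
Solve (1 + r/52)^52 = 1.044470: r/52 = 1.044470^(1/52) − 1 = 0.000837, so r = 0.043528 = 4.353%.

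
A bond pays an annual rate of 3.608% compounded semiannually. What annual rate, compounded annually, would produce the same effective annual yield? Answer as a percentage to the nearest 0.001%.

EAR = (1 + 0.03608/2)^2 − 1 = 0.036405.
Compounded annually, the equivalent nominal rate is the EAR itself: 3.641%.

3.641%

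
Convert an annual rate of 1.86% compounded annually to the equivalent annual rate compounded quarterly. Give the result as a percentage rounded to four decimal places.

1.8472%

Compounded annually, EAR = nominal = 0.018600.
Solve (1 + r/4)^4 = 1.018600: r/4 = 1.018600^(1/4) − 1 = 0.004618, so r = 0.018472 = 1.8472%.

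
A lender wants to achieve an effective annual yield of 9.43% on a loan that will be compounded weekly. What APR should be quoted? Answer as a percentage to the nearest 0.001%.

9.019%

(1 + r/52)^52 − 1 = 0.0943, so 1 + r/52 = 1.0943^(1/52).
r/52 = 0.001734, so r = 0.090193 = 9.019%.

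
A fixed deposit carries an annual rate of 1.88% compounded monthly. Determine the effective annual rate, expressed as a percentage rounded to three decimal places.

EAR = (1 + 0.0188/12)^12 − 1.
= 1.018963 − 1 = 1.896%.

1.896%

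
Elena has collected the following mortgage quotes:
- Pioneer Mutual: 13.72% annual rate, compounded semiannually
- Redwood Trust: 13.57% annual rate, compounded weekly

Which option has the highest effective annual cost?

Pioneer Mutual: (1 + 0.1372/2)^2 − 1 = 14.191%
Redwood Trust: (1 + 0.1357/52)^52 − 1 = 14.514%
The highest effective annual rate is Redwood Trust at 14.514%.

Redwood Trust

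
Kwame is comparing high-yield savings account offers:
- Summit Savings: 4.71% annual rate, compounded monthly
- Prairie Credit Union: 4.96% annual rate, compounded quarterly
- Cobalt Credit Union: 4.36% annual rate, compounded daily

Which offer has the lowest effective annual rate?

Summit Savings: (1 + 0.0471/12)^12 − 1 = 4.813%
Prairie Credit Union: (1 + 0.0496/4)^4 − 1 = 5.053%
Cobalt Credit Union: (1 + 0.0436/365)^365 − 1 = 4.456%
The lowest effective annual rate is Cobalt Credit Union at 4.456%.

Cobalt Credit Union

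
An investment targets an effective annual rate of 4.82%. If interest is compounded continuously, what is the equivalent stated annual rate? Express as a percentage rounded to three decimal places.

Continuous: nominal r satisfies e^r − 1 = 0.0482.
r = ln(1 + 0.0482) = ln(1.0482) = 0.047074 = 4.707%.

4.707%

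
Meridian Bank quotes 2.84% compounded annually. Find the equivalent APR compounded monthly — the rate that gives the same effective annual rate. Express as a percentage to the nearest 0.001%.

2.804%

Compounded annually, EAR = nominal = 0.028400.
Solve (1 + r/12)^12 = 1.028400: r/12 = 1.028400^(1/12) − 1 = 0.002336, so r = 0.028037 = 2.804%.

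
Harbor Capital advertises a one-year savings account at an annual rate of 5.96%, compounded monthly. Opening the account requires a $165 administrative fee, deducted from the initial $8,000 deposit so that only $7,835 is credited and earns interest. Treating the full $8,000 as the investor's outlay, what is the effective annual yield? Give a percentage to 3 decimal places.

Value after one year: 7,835 × (1 + 0.0596/12)^12 = 7,835 × 1.061255 = $8,314.94.
Effective yield on the $8,000 outlay: 8,314.94 / 8,000 − 1 = 0.039367 = 3.937%.

3.937%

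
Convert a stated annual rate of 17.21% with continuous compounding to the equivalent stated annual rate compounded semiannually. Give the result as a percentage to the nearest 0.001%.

EAR under continuous compounding: e^0.1721 − 1 = 0.187797.
Solve (1 + r/2)^2 = 1.187797: r/2 = 1.187797^(1/2) − 1 = 0.089861, so r = 0.179722 = 17.972%.

17.972%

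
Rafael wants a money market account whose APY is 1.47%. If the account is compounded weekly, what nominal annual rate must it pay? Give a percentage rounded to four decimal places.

1.4595%

(1 + r/52)^52 − 1 = 0.0147, so 1 + r/52 = 1.0147^(1/52).
r/52 = 0.000281, so r = 0.014595 = 1.4595%.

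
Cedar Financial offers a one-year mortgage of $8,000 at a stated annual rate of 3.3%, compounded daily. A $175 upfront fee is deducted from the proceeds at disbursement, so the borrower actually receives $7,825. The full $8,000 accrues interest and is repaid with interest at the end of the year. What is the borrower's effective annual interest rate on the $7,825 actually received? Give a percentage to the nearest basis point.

Amount owed after one year: 8,000 × (1 + 0.033/365)^365 = 8,000 × 1.033549 = $8,268.39.
Effective rate on net proceeds: 8,268.39 / 7,825 − 1 = 0.056664 = 5.67%.

5.67%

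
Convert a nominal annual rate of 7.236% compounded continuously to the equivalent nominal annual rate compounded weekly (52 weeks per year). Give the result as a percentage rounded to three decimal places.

EAR under continuous compounding: e^0.07236 − 1 = 0.075042.
Solve (1 + r/52)^52 = 1.075042: r/52 = 1.075042^(1/52) − 1 = 0.001393, so r = 0.072410 = 7.241%.

7.241%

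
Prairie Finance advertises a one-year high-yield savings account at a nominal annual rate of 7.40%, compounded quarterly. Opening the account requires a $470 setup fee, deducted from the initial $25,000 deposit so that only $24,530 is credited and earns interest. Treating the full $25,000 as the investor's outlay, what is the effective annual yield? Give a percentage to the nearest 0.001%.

Value after one year: 24,530 × (1 + 0.0740/4)^4 = 24,530 × 1.076079 = $26,396.22.
Effective yield on the $25,000 outlay: 26,396.22 / 25,000 − 1 = 0.055849 = 5.585%.

5.585%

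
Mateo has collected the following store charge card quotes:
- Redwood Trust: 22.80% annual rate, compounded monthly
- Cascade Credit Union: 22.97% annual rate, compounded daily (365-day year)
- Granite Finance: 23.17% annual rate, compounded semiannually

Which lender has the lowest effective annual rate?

Redwood Trust: (1 + 0.2280/12)^12 − 1 = 25.340%
Cascade Credit Union: (1 + 0.2297/365)^365 − 1 = 25.813%
Granite Finance: (1 + 0.2317/2)^2 − 1 = 24.512%
The lowest effective annual rate is Granite Finance at 24.512%.

Granite Finance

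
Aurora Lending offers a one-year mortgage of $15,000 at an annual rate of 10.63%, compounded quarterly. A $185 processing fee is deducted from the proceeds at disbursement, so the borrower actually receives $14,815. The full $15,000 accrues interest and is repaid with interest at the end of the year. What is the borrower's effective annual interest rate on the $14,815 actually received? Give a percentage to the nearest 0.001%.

12.448%

Amount owed after one year: 15,000 × (1 + 0.1063/4)^4 = 15,000 × 1.110613 = $16,659.19.
Effective rate on net proceeds: 16,659.19 / 14,815 − 1 = 0.124482 = 12.448%.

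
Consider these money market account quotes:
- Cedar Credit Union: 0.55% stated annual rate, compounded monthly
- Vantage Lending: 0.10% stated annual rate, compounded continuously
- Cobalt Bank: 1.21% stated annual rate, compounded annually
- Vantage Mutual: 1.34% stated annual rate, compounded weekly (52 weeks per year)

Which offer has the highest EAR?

Cedar Credit Union: (1 + 0.0055/12)^12 − 1 = 0.551%
Vantage Lending: e^0.0010 − 1 = 0.100%
Cobalt Bank: compounded annually, EAR = 1.210%
Vantage Mutual: (1 + 0.0134/52)^52 − 1 = 1.349%
The highest effective annual rate is Vantage Mutual at 1.349%.

Vantage Mutual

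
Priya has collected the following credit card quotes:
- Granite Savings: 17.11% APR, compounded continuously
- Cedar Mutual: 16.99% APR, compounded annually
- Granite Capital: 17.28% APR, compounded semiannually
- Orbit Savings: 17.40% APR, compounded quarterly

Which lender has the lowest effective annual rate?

Cedar Mutual

Granite Savings: e^0.1711 − 1 = 18.661%
Cedar Mutual: compounded annually, EAR = 16.990%
Granite Capital: (1 + 0.1728/2)^2 − 1 = 18.026%
Orbit Savings: (1 + 0.1740/4)^4 − 1 = 18.569%
The lowest effective annual rate is Cedar Mutual at 16.990%.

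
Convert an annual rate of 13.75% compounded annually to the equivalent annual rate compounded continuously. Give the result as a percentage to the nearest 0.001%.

12.883%

Compounded annually, EAR = nominal = 0.137500.
Equivalent continuous rate: r = ln(1 + 0.137500) = 0.128833 = 12.883%.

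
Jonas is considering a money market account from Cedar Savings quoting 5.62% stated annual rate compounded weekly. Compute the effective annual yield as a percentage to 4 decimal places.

EAR = (1 + 0.0562/52)^52 − 1.
= (1 + 0.001081)^52 − 1 = 1.057777 − 1 = 5.7777%.

5.7777%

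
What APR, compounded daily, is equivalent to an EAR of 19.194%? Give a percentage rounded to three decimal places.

(1 + r/365)^365 − 1 = 0.19194, so 1 + r/365 = 1.19194^(1/365).
r/365 = 0.000481, so r = 0.175624 = 17.562%.

17.562%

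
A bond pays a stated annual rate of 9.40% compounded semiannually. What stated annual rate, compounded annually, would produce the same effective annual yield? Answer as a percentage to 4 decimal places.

EAR = (1 + 0.0940/2)^2 − 1 = 0.096209.
Compounded annually, the equivalent nominal rate is the EAR itself: 9.6209%.

9.6209%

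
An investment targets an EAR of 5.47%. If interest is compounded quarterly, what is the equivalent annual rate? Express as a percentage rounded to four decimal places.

(1 + r/4)^4 − 1 = 0.0547, so 1 + r/4 = 1.0547^(1/4).
r/4 = 0.013403, so r = 0.053612 = 5.3612%.

5.3612%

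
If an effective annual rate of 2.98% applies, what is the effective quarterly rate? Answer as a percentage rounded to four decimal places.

The per-quarter rate i satisfies (1 + i)^4 = 1 + 0.0298.
i = 1.0298^(1/4) − 1 = 0.0073682 = 0.7368%.

0.7368%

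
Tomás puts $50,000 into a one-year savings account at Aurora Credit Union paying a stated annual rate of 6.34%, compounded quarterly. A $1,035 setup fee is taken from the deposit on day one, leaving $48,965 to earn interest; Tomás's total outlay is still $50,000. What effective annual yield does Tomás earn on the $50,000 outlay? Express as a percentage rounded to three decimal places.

4.288%

Value after one year: 48,965 × (1 + 0.0634/4)^4 = 48,965 × 1.064923 = $52,143.97.
Effective yield on the $50,000 outlay: 52,143.97 / 50,000 − 1 = 0.042879 = 4.288%.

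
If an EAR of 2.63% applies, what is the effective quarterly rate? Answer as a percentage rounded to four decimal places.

0.6511%

The per-quarter rate i satisfies (1 + i)^4 = 1 + 0.0263.
i = 1.0263^(1/4) − 1 = 0.0065111 = 0.6511%.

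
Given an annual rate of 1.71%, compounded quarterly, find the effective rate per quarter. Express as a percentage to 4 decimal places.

With a nominal annual rate compounded quarterly, the periodic rate is the nominal rate divided by 4.
i = 0.0171 / 4 = 0.0042750 = 0.4275%.

0.4275%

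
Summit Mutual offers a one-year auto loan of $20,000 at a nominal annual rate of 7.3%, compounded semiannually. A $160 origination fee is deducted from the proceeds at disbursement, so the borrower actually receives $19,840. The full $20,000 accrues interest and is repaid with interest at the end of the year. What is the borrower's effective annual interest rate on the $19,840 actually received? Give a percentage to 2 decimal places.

8.30%

Amount owed after one year: 20,000 × (1 + 0.073/2)^2 = 20,000 × 1.074332 = $21,486.64.
Effective rate on net proceeds: 21,486.64 / 19,840 − 1 = 0.082996 = 8.30%.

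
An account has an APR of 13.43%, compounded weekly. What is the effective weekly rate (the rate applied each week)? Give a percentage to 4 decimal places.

With a nominal annual rate compounded weekly, the periodic rate is the nominal rate divided by 52.
i = 0.1343 / 52 = 0.0025827 = 0.2583%.

0.2583%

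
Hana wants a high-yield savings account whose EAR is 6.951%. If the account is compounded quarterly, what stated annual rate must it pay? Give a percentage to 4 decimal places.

(1 + r/4)^4 − 1 = 0.06951, so 1 + r/4 = 1.06951^(1/4).
r/4 = 0.016942, so r = 0.067768 = 6.7768%.

6.7768%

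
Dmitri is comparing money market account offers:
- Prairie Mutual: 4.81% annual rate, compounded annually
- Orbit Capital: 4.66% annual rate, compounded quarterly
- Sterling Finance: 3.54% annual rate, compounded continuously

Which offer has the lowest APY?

Prairie Mutual: compounded annually, EAR = 4.810%
Orbit Capital: (1 + 0.0466/4)^4 − 1 = 4.742%
Sterling Finance: e^0.0354 − 1 = 3.603%
The lowest effective annual rate is Sterling Finance at 3.603%.

Sterling Finance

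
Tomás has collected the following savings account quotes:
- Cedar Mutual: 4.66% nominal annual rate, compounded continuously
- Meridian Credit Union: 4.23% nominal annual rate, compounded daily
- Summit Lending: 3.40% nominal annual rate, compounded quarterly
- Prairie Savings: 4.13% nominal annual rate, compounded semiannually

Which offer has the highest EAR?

Cedar Mutual

Cedar Mutual: e^0.0466 − 1 = 4.770%
Meridian Credit Union: (1 + 0.0423/365)^365 − 1 = 4.320%
Summit Lending: (1 + 0.0340/4)^4 − 1 = 3.444%
Prairie Savings: (1 + 0.0413/2)^2 − 1 = 4.173%
The highest effective annual rate is Cedar Mutual at 4.770%.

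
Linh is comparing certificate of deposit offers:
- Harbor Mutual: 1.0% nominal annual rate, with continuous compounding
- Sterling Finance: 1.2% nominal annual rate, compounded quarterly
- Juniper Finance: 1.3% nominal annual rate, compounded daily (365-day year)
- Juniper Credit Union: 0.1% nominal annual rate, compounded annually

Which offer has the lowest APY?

Harbor Mutual: e^0.010 − 1 = 1.005%
Sterling Finance: (1 + 0.012/4)^4 − 1 = 1.205%
Juniper Finance: (1 + 0.013/365)^365 − 1 = 1.308%
Juniper Credit Union: compounded annually, EAR = 0.100%
The lowest effective annual rate is Juniper Credit Union at 0.100%.

Juniper Credit Union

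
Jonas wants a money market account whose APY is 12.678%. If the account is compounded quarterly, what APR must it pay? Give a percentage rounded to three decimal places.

12.116%

(1 + r/4)^4 − 1 = 0.12678, so 1 + r/4 = 1.12678^(1/4).
r/4 = 0.030291, so r = 0.121163 = 12.116%.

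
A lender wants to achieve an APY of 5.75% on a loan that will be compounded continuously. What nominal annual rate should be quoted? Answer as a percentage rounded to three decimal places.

5.591%

Continuous: nominal r satisfies e^r − 1 = 0.0575.
r = ln(1 + 0.0575) = ln(1.0575) = 0.055908 = 5.591%.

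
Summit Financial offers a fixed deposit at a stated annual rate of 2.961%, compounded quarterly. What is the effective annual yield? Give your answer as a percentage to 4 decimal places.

2.9940%

EAR = (1 + 0.02961/4)^4 − 1.
= (1 + 0.007402)^4 − 1 = 1.029940 − 1 = 2.9940%.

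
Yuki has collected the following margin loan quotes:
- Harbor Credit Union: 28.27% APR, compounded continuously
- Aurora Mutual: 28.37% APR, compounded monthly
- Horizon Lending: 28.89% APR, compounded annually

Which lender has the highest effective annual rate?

Harbor Credit Union: e^0.2827 − 1 = 32.671%
Aurora Mutual: (1 + 0.2837/12)^12 − 1 = 32.366%
Horizon Lending: compounded annually, EAR = 28.890%
The highest effective annual rate is Harbor Credit Union at 32.671%.

Harbor Credit Union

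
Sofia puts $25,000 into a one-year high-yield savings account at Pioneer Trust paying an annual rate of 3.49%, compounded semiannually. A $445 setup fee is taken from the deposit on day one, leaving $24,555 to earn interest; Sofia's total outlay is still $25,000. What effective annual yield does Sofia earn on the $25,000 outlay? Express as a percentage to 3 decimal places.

1.678%

Value after one year: 24,555 × (1 + 0.0349/2)^2 = 24,555 × 1.035205 = $25,419.45.
Effective yield on the $25,000 outlay: 25,419.45 / 25,000 − 1 = 0.016778 = 1.678%.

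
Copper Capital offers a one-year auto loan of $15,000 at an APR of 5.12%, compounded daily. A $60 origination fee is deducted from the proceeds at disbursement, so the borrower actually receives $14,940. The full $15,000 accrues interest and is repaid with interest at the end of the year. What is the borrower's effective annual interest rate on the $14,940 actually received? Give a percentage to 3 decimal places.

Amount owed after one year: 15,000 × (1 + 0.0512/365)^365 = 15,000 × 1.052530 = $15,787.94.
Effective rate on net proceeds: 15,787.94 / 14,940 − 1 = 0.056757 = 5.676%.

5.676%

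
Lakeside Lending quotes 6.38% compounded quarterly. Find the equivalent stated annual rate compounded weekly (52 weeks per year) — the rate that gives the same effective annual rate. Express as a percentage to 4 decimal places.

EAR = (1 + 0.0638/4)^4 − 1 = 0.065343.
Solve (1 + r/52)^52 = 1.065343: r/52 = 1.065343^(1/52) − 1 = 0.001218, so r = 0.063335 = 6.3335%.

6.3335%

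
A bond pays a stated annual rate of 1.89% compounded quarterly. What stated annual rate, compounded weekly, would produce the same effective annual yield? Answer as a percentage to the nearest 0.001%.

EAR = (1 + 0.0189/4)^4 − 1 = 0.019034.
Solve (1 + r/52)^52 = 1.019034: r/52 = 1.019034^(1/52) − 1 = 0.000363, so r = 0.018859 = 1.886%.

1.886%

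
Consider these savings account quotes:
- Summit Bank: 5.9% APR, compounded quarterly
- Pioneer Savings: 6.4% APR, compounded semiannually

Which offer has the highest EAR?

Summit Bank: (1 + 0.059/4)^4 − 1 = 6.032%
Pioneer Savings: (1 + 0.064/2)^2 − 1 = 6.502%
The highest effective annual rate is Pioneer Savings at 6.502%.

Pioneer Savings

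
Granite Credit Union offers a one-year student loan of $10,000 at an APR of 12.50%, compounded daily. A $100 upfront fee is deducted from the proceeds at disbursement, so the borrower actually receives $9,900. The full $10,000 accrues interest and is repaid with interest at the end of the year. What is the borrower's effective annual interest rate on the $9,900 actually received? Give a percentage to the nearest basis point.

14.46%

Amount owed after one year: 10,000 × (1 + 0.1250/365)^365 = 10,000 × 1.133124 = $11,331.24.
Effective rate on net proceeds: 11,331.24 / 9,900 − 1 = 0.144570 = 14.46%.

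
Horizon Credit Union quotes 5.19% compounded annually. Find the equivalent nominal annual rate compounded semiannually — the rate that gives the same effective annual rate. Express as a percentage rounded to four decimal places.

5.1244%

Compounded annually, EAR = nominal = 0.051900.
Solve (1 + r/2)^2 = 1.051900: r/2 = 1.051900^(1/2) − 1 = 0.025622, so r = 0.051244 = 5.1244%.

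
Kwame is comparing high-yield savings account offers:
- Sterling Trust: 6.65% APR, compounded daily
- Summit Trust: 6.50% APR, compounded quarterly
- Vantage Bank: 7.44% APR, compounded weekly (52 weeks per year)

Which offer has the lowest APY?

Sterling Trust: (1 + 0.0665/365)^365 − 1 = 6.875%
Summit Trust: (1 + 0.0650/4)^4 − 1 = 6.660%
Vantage Bank: (1 + 0.0744/52)^52 − 1 = 7.718%
The lowest effective annual rate is Summit Trust at 6.660%.

Summit Trust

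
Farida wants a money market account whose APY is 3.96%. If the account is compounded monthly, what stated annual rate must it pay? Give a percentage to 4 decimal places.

(1 + r/12)^12 − 1 = 0.0396, so 1 + r/12 = 1.0396^(1/12).
r/12 = 0.003242, so r = 0.038899 = 3.8899%.

3.8899%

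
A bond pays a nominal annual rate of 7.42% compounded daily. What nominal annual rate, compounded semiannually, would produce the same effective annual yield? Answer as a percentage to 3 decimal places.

EAR = (1 + 0.0742/365)^365 − 1 = 0.077014.
Solve (1 + r/2)^2 = 1.077014: r/2 = 1.077014^(1/2) − 1 = 0.037793, so r = 0.075586 = 7.559%.

7.559%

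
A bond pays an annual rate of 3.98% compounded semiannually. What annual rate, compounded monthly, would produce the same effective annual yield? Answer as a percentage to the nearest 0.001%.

EAR = (1 + 0.0398/2)^2 − 1 = 0.040196.
Solve (1 + r/12)^12 = 1.040196: r/12 = 1.040196^(1/12) − 1 = 0.003289, so r = 0.039474 = 3.947%.

3.947%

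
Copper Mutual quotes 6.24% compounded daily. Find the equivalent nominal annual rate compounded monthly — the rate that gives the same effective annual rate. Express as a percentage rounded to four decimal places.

6.2557%

EAR = (1 + 0.0624/365)^365 − 1 = 0.064382.
Solve (1 + r/12)^12 = 1.064382: r/12 = 1.064382^(1/12) − 1 = 0.005213, so r = 0.062557 = 6.2557%.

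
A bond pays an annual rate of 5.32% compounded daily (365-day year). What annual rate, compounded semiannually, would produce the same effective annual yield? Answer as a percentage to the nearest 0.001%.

5.391%

EAR = (1 + 0.0532/365)^365 − 1 = 0.054636.
Solve (1 + r/2)^2 = 1.054636: r/2 = 1.054636^(1/2) − 1 = 0.026955, so r = 0.053910 = 5.391%.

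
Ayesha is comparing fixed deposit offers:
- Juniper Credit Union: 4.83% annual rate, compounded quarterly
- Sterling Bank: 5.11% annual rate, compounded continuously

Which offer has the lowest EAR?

Juniper Credit Union: (1 + 0.0483/4)^4 − 1 = 4.918%
Sterling Bank: e^0.0511 − 1 = 5.243%
The lowest effective annual rate is Juniper Credit Union at 4.918%.

Juniper Credit Union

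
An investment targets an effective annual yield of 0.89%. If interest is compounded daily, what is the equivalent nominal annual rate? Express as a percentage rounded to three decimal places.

0.886%

(1 + r/365)^365 − 1 = 0.0089, so 1 + r/365 = 1.0089^(1/365).
r/365 = 0.000024, so r = 0.008861 = 0.886%.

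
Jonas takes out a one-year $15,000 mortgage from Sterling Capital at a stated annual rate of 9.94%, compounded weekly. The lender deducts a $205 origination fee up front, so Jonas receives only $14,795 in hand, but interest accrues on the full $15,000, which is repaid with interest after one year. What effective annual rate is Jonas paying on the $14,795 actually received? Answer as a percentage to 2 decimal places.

11.97%

Amount owed after one year: 15,000 × (1 + 0.0994/52)^52 = 15,000 × 1.104403 = $16,566.05.
Effective rate on net proceeds: 16,566.05 / 14,795 − 1 = 0.119706 = 11.97%.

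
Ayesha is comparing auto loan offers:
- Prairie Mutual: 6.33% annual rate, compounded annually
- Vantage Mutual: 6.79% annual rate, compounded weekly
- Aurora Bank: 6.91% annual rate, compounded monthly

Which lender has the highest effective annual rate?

Prairie Mutual: compounded annually, EAR = 6.330%
Vantage Mutual: (1 + 0.0679/52)^52 − 1 = 7.021%
Aurora Bank: (1 + 0.0691/12)^12 − 1 = 7.133%
The highest effective annual rate is Aurora Bank at 7.133%.

Aurora Bank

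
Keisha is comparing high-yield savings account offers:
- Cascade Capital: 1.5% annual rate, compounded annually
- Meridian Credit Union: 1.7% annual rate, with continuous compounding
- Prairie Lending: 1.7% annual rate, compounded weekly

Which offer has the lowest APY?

Cascade Capital: compounded annually, EAR = 1.500%
Meridian Credit Union: e^0.017 − 1 = 1.715%
Prairie Lending: (1 + 0.017/52)^52 − 1 = 1.714%
The lowest effective annual rate is Cascade Capital at 1.500%.

Cascade Capital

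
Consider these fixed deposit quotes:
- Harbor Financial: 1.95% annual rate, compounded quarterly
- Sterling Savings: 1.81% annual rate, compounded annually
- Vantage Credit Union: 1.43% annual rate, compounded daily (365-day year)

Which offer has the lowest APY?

Harbor Financial: (1 + 0.0195/4)^4 − 1 = 1.964%
Sterling Savings: compounded annually, EAR = 1.810%
Vantage Credit Union: (1 + 0.0143/365)^365 − 1 = 1.440%
The lowest effective annual rate is Vantage Credit Union at 1.440%.

Vantage Credit Union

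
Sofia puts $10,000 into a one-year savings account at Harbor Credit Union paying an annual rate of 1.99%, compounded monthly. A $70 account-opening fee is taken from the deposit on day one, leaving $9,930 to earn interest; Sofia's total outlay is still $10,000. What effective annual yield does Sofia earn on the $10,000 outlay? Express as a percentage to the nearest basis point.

1.29%

Value after one year: 9,930 × (1 + 0.0199/12)^12 = 9,930 × 1.020083 = $10,129.42.
Effective yield on the $10,000 outlay: 10,129.42 / 10,000 − 1 = 0.012942 = 1.29%.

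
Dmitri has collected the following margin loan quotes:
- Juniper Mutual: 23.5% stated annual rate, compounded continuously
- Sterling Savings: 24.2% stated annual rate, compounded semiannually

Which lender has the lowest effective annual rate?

Juniper Mutual: e^0.235 − 1 = 26.491%
Sterling Savings: (1 + 0.242/2)^2 − 1 = 25.664%
The lowest effective annual rate is Sterling Savings at 25.664%.

Sterling Savings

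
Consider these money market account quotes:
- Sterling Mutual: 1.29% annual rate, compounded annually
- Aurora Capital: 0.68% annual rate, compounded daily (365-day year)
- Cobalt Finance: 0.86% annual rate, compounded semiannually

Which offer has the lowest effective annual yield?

Sterling Mutual: compounded annually, EAR = 1.290%
Aurora Capital: (1 + 0.0068/365)^365 − 1 = 0.682%
Cobalt Finance: (1 + 0.0086/2)^2 − 1 = 0.862%
The lowest effective annual rate is Aurora Capital at 0.682%.

Aurora Capital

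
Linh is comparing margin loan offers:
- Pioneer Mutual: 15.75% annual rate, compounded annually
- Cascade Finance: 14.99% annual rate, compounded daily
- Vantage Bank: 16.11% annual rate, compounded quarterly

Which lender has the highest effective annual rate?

Vantage Bank

Pioneer Mutual: compounded annually, EAR = 15.750%
Cascade Finance: (1 + 0.1499/365)^365 − 1 = 16.168%
Vantage Bank: (1 + 0.1611/4)^4 − 1 = 17.110%
The highest effective annual rate is Vantage Bank at 17.110%.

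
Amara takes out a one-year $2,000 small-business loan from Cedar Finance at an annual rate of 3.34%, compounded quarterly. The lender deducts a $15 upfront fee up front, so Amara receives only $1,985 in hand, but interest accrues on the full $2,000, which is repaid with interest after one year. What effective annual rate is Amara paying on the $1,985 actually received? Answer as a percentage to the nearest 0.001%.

Amount owed after one year: 2,000 × (1 + 0.0334/4)^4 = 2,000 × 1.033821 = $2,067.64.
Effective rate on net proceeds: 2,067.64 / 1,985 − 1 = 0.041633 = 4.163%.

4.163%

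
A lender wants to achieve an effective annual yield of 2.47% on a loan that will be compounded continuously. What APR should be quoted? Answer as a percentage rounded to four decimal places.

Continuous: nominal r satisfies e^r − 1 = 0.0247.
r = ln(1 + 0.0247) = ln(1.0247) = 0.024400 = 2.4400%.

2.4400%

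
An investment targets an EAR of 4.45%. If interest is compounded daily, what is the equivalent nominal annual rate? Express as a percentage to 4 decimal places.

(1 + r/365)^365 − 1 = 0.0445, so 1 + r/365 = 1.0445^(1/365).
r/365 = 0.000119, so r = 0.043541 = 4.3541%.

4.3541%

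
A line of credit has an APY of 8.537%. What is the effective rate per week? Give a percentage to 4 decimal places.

The per-week rate i satisfies (1 + i)^52 = 1 + 0.08537.
i = 1.08537^(1/52) − 1 = 0.0015766 = 0.1577%.

0.1577%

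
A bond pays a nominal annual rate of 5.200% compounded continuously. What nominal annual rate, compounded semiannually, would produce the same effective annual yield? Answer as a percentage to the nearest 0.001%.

5.268%

EAR under continuous compounding: e^0.05200 − 1 = 0.053376.
Solve (1 + r/2)^2 = 1.053376: r/2 = 1.053376^(1/2) − 1 = 0.026341, so r = 0.052682 = 5.268%.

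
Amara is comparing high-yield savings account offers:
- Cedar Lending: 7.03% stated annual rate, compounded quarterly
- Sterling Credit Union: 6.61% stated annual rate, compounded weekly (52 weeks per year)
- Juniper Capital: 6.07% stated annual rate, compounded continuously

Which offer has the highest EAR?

Cedar Lending

Cedar Lending: (1 + 0.0703/4)^4 − 1 = 7.218%
Sterling Credit Union: (1 + 0.0661/52)^52 − 1 = 6.829%
Juniper Capital: e^0.0607 − 1 = 6.258%
The highest effective annual rate is Cedar Lending at 7.218%.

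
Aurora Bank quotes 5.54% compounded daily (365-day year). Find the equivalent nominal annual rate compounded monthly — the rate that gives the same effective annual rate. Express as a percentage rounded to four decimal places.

EAR = (1 + 0.0554/365)^365 − 1 = 0.056959.
Solve (1 + r/12)^12 = 1.056959: r/12 = 1.056959^(1/12) − 1 = 0.004627, so r = 0.055524 = 5.5524%.

5.5524%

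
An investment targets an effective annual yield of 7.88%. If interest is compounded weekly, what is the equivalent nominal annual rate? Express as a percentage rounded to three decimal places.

(1 + r/52)^52 − 1 = 0.0788, so 1 + r/52 = 1.0788^(1/52).
r/52 = 0.001460, so r = 0.075905 = 7.590%.

7.590%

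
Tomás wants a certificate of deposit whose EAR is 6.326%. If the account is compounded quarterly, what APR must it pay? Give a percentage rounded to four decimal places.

6.1812%

(1 + r/4)^4 − 1 = 0.06326, so 1 + r/4 = 1.06326^(1/4).
r/4 = 0.015453, so r = 0.061812 = 6.1812%.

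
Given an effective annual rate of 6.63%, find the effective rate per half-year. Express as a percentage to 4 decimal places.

The per-half-year rate i satisfies (1 + i)^2 = 1 + 0.0663.
i = 1.0663^(1/2) − 1 = 0.0326180 = 3.2618%.

3.2618%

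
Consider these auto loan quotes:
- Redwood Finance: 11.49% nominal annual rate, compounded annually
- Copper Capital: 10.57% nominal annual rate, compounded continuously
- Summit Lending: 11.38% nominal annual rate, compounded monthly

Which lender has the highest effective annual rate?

Redwood Finance: compounded annually, EAR = 11.490%
Copper Capital: e^0.1057 − 1 = 11.149%
Summit Lending: (1 + 0.1138/12)^12 − 1 = 11.993%
The highest effective annual rate is Summit Lending at 11.993%.

Summit Lending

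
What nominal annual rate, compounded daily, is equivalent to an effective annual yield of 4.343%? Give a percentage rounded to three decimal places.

4.252%

(1 + r/365)^365 − 1 = 0.04343, so 1 + r/365 = 1.04343^(1/365).
r/365 = 0.000116, so r = 0.042516 = 4.252%.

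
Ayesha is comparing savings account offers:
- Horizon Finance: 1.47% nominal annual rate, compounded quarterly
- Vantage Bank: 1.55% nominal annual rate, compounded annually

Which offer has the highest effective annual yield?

Vantage Bank

Horizon Finance: (1 + 0.0147/4)^4 − 1 = 1.478%
Vantage Bank: compounded annually, EAR = 1.550%
The highest effective annual rate is Vantage Bank at 1.550%.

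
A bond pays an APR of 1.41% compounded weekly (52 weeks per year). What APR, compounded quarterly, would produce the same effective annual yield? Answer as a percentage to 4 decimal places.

EAR = (1 + 0.0141/52)^52 − 1 = 0.014198.
Solve (1 + r/4)^4 = 1.014198: r/4 = 1.014198^(1/4) − 1 = 0.003531, so r = 0.014123 = 1.4123%.

1.4123%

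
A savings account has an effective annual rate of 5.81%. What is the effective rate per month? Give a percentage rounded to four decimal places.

The per-month rate i satisfies (1 + i)^12 = 1 + 0.0581.
i = 1.0581^(1/12) − 1 = 0.0047173 = 0.4717%.

0.4717%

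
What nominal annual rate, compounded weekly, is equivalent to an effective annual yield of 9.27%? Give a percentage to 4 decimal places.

8.8727%

(1 + r/52)^52 − 1 = 0.0927, so 1 + r/52 = 1.0927^(1/52).
r/52 = 0.001706, so r = 0.088727 = 8.8727%.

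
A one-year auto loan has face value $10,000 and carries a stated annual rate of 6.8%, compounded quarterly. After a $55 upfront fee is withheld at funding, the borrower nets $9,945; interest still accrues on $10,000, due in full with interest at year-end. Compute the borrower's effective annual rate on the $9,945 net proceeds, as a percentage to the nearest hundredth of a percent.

Amount owed after one year: 10,000 × (1 + 0.068/4)^4 = 10,000 × 1.069754 = $10,697.54.
Effective rate on net proceeds: 10,697.54 / 9,945 − 1 = 0.075670 = 7.57%.

7.57%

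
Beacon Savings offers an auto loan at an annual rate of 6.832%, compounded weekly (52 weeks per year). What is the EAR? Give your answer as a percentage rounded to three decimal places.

7.066%

EAR = (1 + 0.06832/52)^52 − 1.
= (1 + 0.001314)^52 − 1 = 1.070660 − 1 = 7.066%.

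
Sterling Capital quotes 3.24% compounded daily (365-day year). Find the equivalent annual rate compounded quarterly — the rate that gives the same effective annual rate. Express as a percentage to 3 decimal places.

3.253%

EAR = (1 + 0.0324/365)^365 − 1 = 0.032929.
Solve (1 + r/4)^4 = 1.032929: r/4 = 1.032929^(1/4) − 1 = 0.008133, so r = 0.032530 = 3.253%.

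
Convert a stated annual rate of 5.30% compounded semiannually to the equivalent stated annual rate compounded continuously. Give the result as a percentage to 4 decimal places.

EAR = (1 + 0.0530/2)^2 − 1 = 0.053702.
Equivalent continuous rate: r = ln(1 + 0.053702) = 0.052310 = 5.2310%.

5.2310%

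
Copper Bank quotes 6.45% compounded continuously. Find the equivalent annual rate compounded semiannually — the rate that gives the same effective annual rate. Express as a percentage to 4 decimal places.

6.5551%

EAR under continuous compounding: e^0.0645 − 1 = 0.066626.
Solve (1 + r/2)^2 = 1.066626: r/2 = 1.066626^(1/2) − 1 = 0.032776, so r = 0.065551 = 6.5551%.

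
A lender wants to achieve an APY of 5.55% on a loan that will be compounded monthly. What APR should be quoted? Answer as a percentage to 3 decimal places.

(1 + r/12)^12 − 1 = 0.0555, so 1 + r/12 = 1.0555^(1/12).
r/12 = 0.004511, so r = 0.054136 = 5.414%.

5.414%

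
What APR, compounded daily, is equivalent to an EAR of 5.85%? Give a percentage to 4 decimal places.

(1 + r/365)^365 − 1 = 0.0585, so 1 + r/365 = 1.0585^(1/365).
r/365 = 0.000156, so r = 0.056857 = 5.6857%.

5.6857%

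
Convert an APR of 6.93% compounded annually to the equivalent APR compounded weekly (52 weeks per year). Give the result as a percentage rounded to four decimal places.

6.7047%

Compounded annually, EAR = nominal = 0.069300.
Solve (1 + r/52)^52 = 1.069300: r/52 = 1.069300^(1/52) − 1 = 0.001289, so r = 0.067047 = 6.7047%.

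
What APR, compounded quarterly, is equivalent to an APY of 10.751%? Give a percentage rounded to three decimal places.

10.343%

(1 + r/4)^4 − 1 = 0.10751, so 1 + r/4 = 1.10751^(1/4).
r/4 = 0.025857, so r = 0.103429 = 10.343%.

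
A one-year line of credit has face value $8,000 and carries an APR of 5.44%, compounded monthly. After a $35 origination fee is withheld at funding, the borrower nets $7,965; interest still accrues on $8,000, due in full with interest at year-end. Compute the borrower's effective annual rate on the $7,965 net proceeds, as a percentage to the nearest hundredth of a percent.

6.04%

Amount owed after one year: 8,000 × (1 + 0.0544/12)^12 = 8,000 × 1.055777 = $8,446.22.
Effective rate on net proceeds: 8,446.22 / 7,965 − 1 = 0.060416 = 6.04%.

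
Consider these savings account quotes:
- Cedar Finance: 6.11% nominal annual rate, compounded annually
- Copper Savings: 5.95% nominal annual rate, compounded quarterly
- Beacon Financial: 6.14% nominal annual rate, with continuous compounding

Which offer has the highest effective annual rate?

Beacon Financial

Cedar Finance: compounded annually, EAR = 6.110%
Copper Savings: (1 + 0.0595/4)^4 − 1 = 6.084%
Beacon Financial: e^0.0614 − 1 = 6.332%
The highest effective annual rate is Beacon Financial at 6.332%.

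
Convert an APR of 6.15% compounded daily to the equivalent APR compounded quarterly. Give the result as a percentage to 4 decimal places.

EAR = (1 + 0.0615/365)^365 − 1 = 0.063425.
Solve (1 + r/4)^4 = 1.063425: r/4 = 1.063425^(1/4) − 1 = 0.015492, so r = 0.061970 = 6.1970%.

6.1970%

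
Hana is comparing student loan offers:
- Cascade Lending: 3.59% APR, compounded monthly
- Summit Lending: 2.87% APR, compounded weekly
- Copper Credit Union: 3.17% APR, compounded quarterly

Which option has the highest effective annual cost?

Cascade Lending

Cascade Lending: (1 + 0.0359/12)^12 − 1 = 3.650%
Summit Lending: (1 + 0.0287/52)^52 − 1 = 2.911%
Copper Credit Union: (1 + 0.0317/4)^4 − 1 = 3.208%
The highest effective annual rate is Cascade Lending at 3.650%.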